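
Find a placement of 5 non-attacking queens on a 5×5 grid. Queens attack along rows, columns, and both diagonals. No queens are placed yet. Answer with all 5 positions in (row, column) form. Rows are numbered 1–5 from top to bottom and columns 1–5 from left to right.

Row 1: Safe: 1, 2, 3, 4, 5. Place at column 2.
Row 2: attacked by (1,2)→{1,2,3}. Safe: 4, 5. Place at column 4.
Row 3: attacked by (1,2)→{2,4}; (2,4)→{3,4,5}. Safe: 1. Place at column 1.
Row 4: attacked by (1,2)→{2,5}; (2,4)→{2,4}; (3,1)→{1,2}. Safe: 3. Place at column 3.
Row 5: attacked by (1,2)→{2}; (2,4)→{1,4}; (3,1)→{1,3}; (4,3)→{2,3,4}. Safe: 5. Place at column 5.
Columns [2, 4, 1, 3, 5], r−c [-1, -2, 2, 1, 0], r+c [3, 6, 4, 7, 10] are all distinct, so no two queens attack.

(1,2) (2,4) (3,1) (4,3) (5,5)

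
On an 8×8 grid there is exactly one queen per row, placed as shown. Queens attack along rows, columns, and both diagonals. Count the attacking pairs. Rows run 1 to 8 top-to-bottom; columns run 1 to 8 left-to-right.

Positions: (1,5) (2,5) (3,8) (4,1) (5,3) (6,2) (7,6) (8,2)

3

Same column: (1,5)–(2,5) (column 5); (6,2)–(8,2) (column 2).
Same diagonal: (5,3)–(6,2) (|5−6| = |3−2| = 1).
Total attacking pairs: 3.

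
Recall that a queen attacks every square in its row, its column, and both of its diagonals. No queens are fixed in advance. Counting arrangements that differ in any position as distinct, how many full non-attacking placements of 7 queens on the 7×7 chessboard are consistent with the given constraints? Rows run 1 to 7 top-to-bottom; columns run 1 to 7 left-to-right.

40

Branch on row 1: col 1 → 4; col 2 → 7; col 3 → 6; col 4 → 6; col 5 → 6; col 6 → 7; col 7 → 4.
Sum: 4 + 7 + 6 + 6 + 6 + 7 + 4 = 40.
(This is the classic 7-queens count.)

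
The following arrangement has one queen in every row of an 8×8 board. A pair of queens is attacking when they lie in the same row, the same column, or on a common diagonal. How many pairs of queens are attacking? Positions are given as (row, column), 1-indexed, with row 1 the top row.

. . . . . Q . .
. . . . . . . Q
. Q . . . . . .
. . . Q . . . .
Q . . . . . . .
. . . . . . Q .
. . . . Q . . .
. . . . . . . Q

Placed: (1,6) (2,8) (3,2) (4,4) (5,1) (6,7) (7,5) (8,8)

2

Same column: (2,8)–(8,8) (column 8).
Same diagonal: (4,4)–(8,8) (|4−8| = |4−8| = 4).
Total attacking pairs: 2.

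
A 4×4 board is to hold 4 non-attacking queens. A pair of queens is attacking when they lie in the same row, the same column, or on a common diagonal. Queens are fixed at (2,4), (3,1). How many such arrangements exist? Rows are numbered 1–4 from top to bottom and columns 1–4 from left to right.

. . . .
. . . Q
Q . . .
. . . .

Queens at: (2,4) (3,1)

1

Branch on row 1: col 2 → 1.
Sum: 1 = 1.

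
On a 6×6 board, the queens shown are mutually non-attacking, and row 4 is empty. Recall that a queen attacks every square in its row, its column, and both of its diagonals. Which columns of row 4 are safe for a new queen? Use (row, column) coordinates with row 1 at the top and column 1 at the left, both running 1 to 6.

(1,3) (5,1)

(1,3) attacks row 4 at column 3 and diagonals 6.
(5,1) attacks row 4 at column 1 and diagonals 2.
Attacked columns: {1, 2, 3, 6}. Safe: {4, 5}.

columns 4, 5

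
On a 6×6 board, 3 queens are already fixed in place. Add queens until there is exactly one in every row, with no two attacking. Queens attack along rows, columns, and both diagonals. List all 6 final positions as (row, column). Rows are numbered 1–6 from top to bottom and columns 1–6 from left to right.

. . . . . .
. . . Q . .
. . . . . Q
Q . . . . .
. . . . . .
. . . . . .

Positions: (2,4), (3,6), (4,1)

Row 1: attacked by (2,4)→{3,4,5}; (3,6)→{4,6}; (4,1)→{1,4}. Safe: 2. Place at column 2.
Row 5: attacked by (1,2)→{2,6}; (2,4)→{1,4}; (3,6)→{4,6}; (4,1)→{1,2}. Safe: 3, 5. Place at column 3.
Row 6: attacked by (1,2)→{2}; (2,4)→{4}; (3,6)→{3,6}; (4,1)→{1,3}; (5,3)→{2,3,4}. Safe: 5. Place at column 5.
Columns [2, 4, 6, 1, 3, 5], r−c [-1, -2, -3, 3, 2, 1], r+c [3, 6, 9, 5, 8, 11] are all distinct, so no two queens attack.

(1,2) (2,4) (3,6) (4,1) (5,3) (6,5)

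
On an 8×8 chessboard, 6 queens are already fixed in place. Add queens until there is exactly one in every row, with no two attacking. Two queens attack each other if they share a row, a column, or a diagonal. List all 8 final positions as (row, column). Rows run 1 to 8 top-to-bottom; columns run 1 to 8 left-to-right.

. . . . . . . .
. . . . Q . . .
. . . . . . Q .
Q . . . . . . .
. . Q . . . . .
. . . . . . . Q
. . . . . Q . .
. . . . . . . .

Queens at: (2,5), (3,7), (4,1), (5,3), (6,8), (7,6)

(1,2) (2,5) (3,7) (4,1) (5,3) (6,8) (7,6) (8,4)

Row 1: attacked by (2,5)→{4,5,6}; (3,7)→{5,7}; (4,1)→{1,4}; (5,3)→{3,7}; (6,8)→{3,8}; (7,6)→{6}. Safe: 2. Place at column 2.
Row 8: attacked by (1,2)→{2}; (2,5)→{5}; (3,7)→{2,7}; (4,1)→{1,5}; (5,3)→{3,6}; (6,8)→{6,8}; (7,6)→{5,6,7}. Safe: 4. Place at column 4.
Columns [2, 5, 7, 1, 3, 8, 6, 4], r−c [-1, -3, -4, 3, 2, -2, 1, 4], r+c [3, 7, 10, 5, 8, 14, 13, 12] are all distinct, so no two queens attack.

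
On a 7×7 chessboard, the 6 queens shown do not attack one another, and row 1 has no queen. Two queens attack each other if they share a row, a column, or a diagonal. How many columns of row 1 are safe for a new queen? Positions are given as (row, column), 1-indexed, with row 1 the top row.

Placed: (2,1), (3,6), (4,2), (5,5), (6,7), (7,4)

1

(2,1) attacks row 1 at column 1 and diagonals 2.
(3,6) attacks row 1 at column 6 and diagonals 4.
(4,2) attacks row 1 at column 2 and diagonals 5.
(5,5) attacks row 1 at column 5 and diagonals 1.
(6,7) attacks row 1 at column 7 and diagonals 2.
(7,4) attacks row 1 at column 4.
Attacked columns: {1, 2, 4, 5, 6, 7}. Safe: {3}.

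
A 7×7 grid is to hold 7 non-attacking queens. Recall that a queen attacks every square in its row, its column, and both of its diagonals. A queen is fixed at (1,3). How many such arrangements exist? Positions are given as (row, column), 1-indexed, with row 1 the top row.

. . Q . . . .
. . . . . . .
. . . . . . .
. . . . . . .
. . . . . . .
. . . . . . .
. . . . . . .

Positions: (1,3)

Branch on row 2: col 1 → 2; col 5 → 1; col 6 → 1; col 7 → 2.
Sum: 2 + 1 + 1 + 2 = 6.

6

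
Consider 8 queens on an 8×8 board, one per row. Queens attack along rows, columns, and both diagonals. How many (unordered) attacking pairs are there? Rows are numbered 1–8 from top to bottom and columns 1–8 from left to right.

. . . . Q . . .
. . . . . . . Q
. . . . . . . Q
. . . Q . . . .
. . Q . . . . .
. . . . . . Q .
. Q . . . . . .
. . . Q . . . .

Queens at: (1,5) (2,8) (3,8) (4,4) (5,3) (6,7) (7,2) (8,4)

3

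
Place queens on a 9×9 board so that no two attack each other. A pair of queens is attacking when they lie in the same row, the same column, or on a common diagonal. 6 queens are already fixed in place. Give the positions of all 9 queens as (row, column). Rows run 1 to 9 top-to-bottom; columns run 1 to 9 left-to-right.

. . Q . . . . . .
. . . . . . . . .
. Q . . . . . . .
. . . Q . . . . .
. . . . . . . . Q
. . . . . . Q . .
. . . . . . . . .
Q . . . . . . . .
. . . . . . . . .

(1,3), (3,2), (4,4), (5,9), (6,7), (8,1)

Row 2: attacked by (1,3)→{2,3,4}; (3,2)→{1,2,3}; (4,4)→{2,4,6}; (5,9)→{6,9}; (6,7)→{3,7}; (8,1)→{1,7}. Safe: 5, 8. Place at column 8.
Row 7: attacked by (1,3)→{3,9}; (2,8)→{3,8}; (3,2)→{2,6}; (4,4)→{1,4,7}; (5,9)→{7,9}; (6,7)→{6,7,8}; (8,1)→{1,2}. Safe: 5. Place at column 5.
Row 9: attacked by (1,3)→{3}; (2,8)→{1,8}; (3,2)→{2,8}; (4,4)→{4,9}; (5,9)→{5,9}; (6,7)→{4,7}; (7,5)→{3,5,7}; (8,1)→{1,2}. Safe: 6. Place at column 6.
Columns [3, 8, 2, 4, 9, 7, 5, 1, 6], r−c [-2, -6, 1, 0, -4, -1, 2, 7, 3], r+c [4, 10, 5, 8, 14, 13, 12, 9, 15] are all distinct, so no two queens attack.

(1,3) (2,8) (3,2) (4,4) (5,9) (6,7) (7,5) (8,1) (9,6)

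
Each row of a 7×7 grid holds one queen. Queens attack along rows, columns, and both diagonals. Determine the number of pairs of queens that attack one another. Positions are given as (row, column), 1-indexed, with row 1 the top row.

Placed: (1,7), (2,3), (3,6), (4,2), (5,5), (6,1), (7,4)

All columns are distinct and no two queens satisfy |Δrow| = |Δcol|, so no pair attacks.

0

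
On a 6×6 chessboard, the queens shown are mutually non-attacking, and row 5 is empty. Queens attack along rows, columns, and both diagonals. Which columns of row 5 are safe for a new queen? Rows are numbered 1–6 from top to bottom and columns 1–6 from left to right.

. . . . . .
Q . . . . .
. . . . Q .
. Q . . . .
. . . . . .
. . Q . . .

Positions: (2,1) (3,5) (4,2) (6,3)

columns 6

(2,1) attacks row 5 at column 1 and diagonals 4.
(3,5) attacks row 5 at column 5 and diagonals 3.
(4,2) attacks row 5 at column 2 and diagonals 1, 3.
(6,3) attacks row 5 at column 3 and diagonals 2, 4.
Attacked columns: {1, 2, 3, 4, 5}. Safe: {6}.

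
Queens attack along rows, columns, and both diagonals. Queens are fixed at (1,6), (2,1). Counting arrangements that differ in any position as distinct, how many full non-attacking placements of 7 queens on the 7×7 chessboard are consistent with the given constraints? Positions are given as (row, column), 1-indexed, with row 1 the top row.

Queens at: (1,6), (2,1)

1

Branch on row 3: col 3 → 1; col 5 → 0; col 7 → 0.
Sum: 1 + 0 + 0 = 1.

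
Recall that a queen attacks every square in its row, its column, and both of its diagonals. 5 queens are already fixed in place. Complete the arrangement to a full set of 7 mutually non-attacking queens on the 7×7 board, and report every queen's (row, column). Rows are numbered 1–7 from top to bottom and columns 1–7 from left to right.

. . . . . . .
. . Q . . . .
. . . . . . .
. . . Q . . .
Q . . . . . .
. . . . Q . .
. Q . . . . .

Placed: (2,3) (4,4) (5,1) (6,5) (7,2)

(1,6) (2,3) (3,7) (4,4) (5,1) (6,5) (7,2)

Row 1: attacked by (2,3)→{2,3,4}; (4,4)→{1,4,7}; (5,1)→{1,5}; (6,5)→{5}; (7,2)→{2}. Safe: 6. Place at column 6.
Row 3: attacked by (1,6)→{4,6}; (2,3)→{2,3,4}; (4,4)→{3,4,5}; (5,1)→{1,3}; (6,5)→{2,5}; (7,2)→{2,6}. Safe: 7. Place at column 7.
Columns [6, 3, 7, 4, 1, 5, 2], r−c [-5, -1, -4, 0, 4, 1, 5], r+c [7, 5, 10, 8, 6, 11, 9] are all distinct, so no two queens attack.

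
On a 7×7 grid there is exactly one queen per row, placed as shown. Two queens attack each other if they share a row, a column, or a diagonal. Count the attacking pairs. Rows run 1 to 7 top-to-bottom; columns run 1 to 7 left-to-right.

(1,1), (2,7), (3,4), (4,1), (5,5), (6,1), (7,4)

7

Same column: (1,1)–(4,1) (column 1); (1,1)–(6,1) (column 1); (3,4)–(7,4) (column 4); (4,1)–(6,1) (column 1).
Same diagonal: (1,1)–(5,5) (|1−5| = |1−5| = 4); (3,4)–(6,1) (|3−6| = |4−1| = 3); (4,1)–(7,4) (|4−7| = |1−4| = 3).
Total attacking pairs: 7.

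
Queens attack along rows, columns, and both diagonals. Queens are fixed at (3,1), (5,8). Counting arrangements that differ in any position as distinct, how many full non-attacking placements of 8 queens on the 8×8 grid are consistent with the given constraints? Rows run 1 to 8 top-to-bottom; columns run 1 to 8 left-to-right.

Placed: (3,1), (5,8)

4

Branch on row 1: col 2 → 0; col 5 → 2; col 6 → 1; col 7 → 1.
Sum: 0 + 2 + 1 + 1 = 4.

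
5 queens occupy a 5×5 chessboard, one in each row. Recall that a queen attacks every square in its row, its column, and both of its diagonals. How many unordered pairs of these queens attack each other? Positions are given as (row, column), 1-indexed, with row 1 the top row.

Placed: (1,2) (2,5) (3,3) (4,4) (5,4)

Same column: (4,4)–(5,4) (column 4).
Same diagonal: (3,3)–(4,4) (|3−4| = |3−4| = 1).
Total attacking pairs: 2.

2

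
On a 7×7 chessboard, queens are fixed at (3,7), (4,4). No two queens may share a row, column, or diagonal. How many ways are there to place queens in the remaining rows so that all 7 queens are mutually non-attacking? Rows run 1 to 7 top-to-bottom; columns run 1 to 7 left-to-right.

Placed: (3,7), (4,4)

Branch on row 1: col 2 → 1; col 3 → 0; col 6 → 1.
Sum: 1 + 0 + 1 = 2.

2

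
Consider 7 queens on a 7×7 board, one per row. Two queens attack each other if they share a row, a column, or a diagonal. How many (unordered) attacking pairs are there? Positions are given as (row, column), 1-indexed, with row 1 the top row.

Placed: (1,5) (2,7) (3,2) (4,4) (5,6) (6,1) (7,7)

2

Same column: (2,7)–(7,7) (column 7).
Same diagonal: (4,4)–(7,7) (|4−7| = |4−7| = 3).
Total attacking pairs: 2.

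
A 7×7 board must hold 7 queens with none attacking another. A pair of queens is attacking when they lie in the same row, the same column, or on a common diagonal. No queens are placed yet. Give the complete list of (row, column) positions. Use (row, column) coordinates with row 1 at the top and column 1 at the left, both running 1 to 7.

(1,4) (2,2) (3,7) (4,5) (5,3) (6,1) (7,6)

Row 1: Safe: 1, 2, 3, 4, 5, 6, 7. Place at column 4.
Row 2: attacked by (1,4)→{3,4,5}. Safe: 1, 2, 6, 7. Place at column 2.
Row 3: attacked by (1,4)→{2,4,6}; (2,2)→{1,2,3}. Safe: 5, 7. Place at column 7.
Row 4: attacked by (1,4)→{1,4,7}; (2,2)→{2,4}; (3,7)→{6,7}. Safe: 3, 5. Place at column 5.
Row 5: attacked by (1,4)→{4}; (2,2)→{2,5}; (3,7)→{5,7}; (4,5)→{4,5,6}. Safe: 1, 3. Place at column 3.
Row 6: attacked by (1,4)→{4}; (2,2)→{2,6}; (3,7)→{4,7}; (4,5)→{3,5,7}; (5,3)→{2,3,4}. Safe: 1. Place at column 1.
Row 7: attacked by (1,4)→{4}; (2,2)→{2,7}; (3,7)→{3,7}; (4,5)→{2,5}; (5,3)→{1,3,5}; (6,1)→{1,2}. Safe: 6. Place at column 6.
Columns [4, 2, 7, 5, 3, 1, 6], r−c [-3, 0, -4, -1, 2, 5, 1], r+c [5, 4, 10, 9, 8, 7, 13] are all distinct, so no two queens attack.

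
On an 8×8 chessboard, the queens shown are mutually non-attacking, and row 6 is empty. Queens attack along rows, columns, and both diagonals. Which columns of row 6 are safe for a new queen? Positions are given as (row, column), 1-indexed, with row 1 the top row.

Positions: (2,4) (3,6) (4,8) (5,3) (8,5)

columns 1

(2,4) attacks row 6 at column 4 and diagonals 8.
(3,6) attacks row 6 at column 6 and diagonals 3.
(4,8) attacks row 6 at column 8 and diagonals 6.
(5,3) attacks row 6 at column 3 and diagonals 2, 4.
(8,5) attacks row 6 at column 5 and diagonals 3, 7.
Attacked columns: {2, 3, 4, 5, 6, 7, 8}. Safe: {1}.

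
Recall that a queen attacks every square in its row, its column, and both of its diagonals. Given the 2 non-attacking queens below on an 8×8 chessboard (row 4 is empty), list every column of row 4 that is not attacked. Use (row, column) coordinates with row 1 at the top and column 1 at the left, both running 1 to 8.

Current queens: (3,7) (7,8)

columns 1, 2, 3, 4

(3,7) attacks row 4 at column 7 and diagonals 6, 8.
(7,8) attacks row 4 at column 8 and diagonals 5.
Attacked columns: {5, 6, 7, 8}. Safe: {1, 2, 3, 4}.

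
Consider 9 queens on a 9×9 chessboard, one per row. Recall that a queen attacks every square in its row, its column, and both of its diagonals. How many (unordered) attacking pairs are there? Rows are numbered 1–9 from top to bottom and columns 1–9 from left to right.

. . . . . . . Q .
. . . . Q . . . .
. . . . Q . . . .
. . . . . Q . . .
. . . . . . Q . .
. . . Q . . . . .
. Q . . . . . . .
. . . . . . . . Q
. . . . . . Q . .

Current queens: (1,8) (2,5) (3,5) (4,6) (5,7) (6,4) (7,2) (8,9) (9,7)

8

Same column: (2,5)–(3,5) (column 5); (5,7)–(9,7) (column 7).
Same diagonal: (1,8)–(7,2) (|1−7| = |8−2| = 6); (3,5)–(4,6) (|3−4| = |5−6| = 1); (3,5)–(5,7) (|3−5| = |5−7| = 2); (4,6)–(5,7) (|4−5| = |6−7| = 1); (4,6)–(6,4) (|4−6| = |6−4| = 2); (6,4)–(9,7) (|6−9| = |4−7| = 3).
Total attacking pairs: 8.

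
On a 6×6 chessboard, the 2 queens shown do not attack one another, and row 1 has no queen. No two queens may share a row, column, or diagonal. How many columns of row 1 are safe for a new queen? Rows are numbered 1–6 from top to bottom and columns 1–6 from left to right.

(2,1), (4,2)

3

(2,1) attacks row 1 at column 1 and diagonals 2.
(4,2) attacks row 1 at column 2 and diagonals 5.
Attacked columns: {1, 2, 5}. Safe: {3, 4, 6}.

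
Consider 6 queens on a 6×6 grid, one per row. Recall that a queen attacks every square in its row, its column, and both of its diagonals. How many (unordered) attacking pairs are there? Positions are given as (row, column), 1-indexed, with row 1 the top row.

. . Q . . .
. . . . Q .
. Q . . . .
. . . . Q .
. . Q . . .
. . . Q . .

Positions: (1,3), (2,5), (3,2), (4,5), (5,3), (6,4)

3

Same column: (1,3)–(5,3) (column 3); (2,5)–(4,5) (column 5).
Same diagonal: (5,3)–(6,4) (|5−6| = |3−4| = 1).
Total attacking pairs: 3.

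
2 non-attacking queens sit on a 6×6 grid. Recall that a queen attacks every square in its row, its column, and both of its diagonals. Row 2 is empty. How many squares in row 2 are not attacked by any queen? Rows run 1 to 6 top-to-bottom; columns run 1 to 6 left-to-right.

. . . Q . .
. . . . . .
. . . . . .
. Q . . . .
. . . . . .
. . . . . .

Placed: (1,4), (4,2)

(1,4) attacks row 2 at column 4 and diagonals 3, 5.
(4,2) attacks row 2 at column 2 and diagonals 4.
Attacked columns: {2, 3, 4, 5}. Safe: {1, 6}.

2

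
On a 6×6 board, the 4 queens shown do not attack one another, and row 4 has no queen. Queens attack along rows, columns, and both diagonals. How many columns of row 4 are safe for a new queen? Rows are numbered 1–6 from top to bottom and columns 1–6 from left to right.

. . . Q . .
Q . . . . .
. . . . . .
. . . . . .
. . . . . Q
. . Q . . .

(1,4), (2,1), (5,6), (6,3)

(1,4) attacks row 4 at column 4 and diagonals 1.
(2,1) attacks row 4 at column 1 and diagonals 3.
(5,6) attacks row 4 at column 6 and diagonals 5.
(6,3) attacks row 4 at column 3 and diagonals 1, 5.
Attacked columns: {1, 3, 4, 5, 6}. Safe: {2}.

1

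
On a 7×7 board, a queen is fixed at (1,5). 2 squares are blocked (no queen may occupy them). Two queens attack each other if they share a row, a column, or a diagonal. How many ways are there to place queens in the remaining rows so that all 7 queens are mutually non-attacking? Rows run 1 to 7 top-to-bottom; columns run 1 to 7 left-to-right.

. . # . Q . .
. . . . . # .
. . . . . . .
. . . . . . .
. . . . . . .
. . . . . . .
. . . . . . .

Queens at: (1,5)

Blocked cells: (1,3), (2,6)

6

Branch on row 2: col 1 → 2; col 2 → 1; col 3 → 1; col 7 → 2.
Sum: 2 + 1 + 1 + 2 = 6.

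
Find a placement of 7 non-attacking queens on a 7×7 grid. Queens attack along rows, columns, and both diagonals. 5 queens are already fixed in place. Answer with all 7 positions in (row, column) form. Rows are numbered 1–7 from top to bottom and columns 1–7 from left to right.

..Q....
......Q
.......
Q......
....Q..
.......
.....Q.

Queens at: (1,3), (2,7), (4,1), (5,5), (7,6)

Row 3: attacked by (1,3)→{1,3,5}; (2,7)→{6,7}; (4,1)→{1,2}; (5,5)→{3,5,7}; (7,6)→{2,6}. Safe: 4. Place at column 4.
Row 6: attacked by (1,3)→{3}; (2,7)→{3,7}; (3,4)→{1,4,7}; (4,1)→{1,3}; (5,5)→{4,5,6}; (7,6)→{5,6,7}. Safe: 2. Place at column 2.
Columns [3, 7, 4, 1, 5, 2, 6], r−c [-2, -5, -1, 3, 0, 4, 1], r+c [4, 9, 7, 5, 10, 8, 13] are all distinct, so no two queens attack.

(1,3) (2,7) (3,4) (4,1) (5,5) (6,2) (7,6)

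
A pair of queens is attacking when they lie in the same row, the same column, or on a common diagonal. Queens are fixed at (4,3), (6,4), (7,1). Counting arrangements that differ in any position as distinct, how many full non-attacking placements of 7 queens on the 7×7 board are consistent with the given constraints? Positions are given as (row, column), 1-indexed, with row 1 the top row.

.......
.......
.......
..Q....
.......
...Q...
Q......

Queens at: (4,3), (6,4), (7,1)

1

Branch on row 1: col 2 → 0; col 5 → 1.
Sum: 0 + 1 = 1.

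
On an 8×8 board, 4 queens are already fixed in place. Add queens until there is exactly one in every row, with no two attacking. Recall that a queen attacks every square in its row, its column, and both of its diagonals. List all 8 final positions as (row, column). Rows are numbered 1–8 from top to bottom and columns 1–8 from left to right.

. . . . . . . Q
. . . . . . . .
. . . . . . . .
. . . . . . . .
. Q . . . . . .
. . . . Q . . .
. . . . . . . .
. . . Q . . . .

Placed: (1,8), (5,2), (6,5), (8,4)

Row 2: attacked by (1,8)→{7,8}; (5,2)→{2,5}; (6,5)→{1,5}; (8,4)→{4}. Safe: 3, 6. Place at column 3.
Row 3: attacked by (1,8)→{6,8}; (2,3)→{2,3,4}; (5,2)→{2,4}; (6,5)→{2,5,8}; (8,4)→{4}. Safe: 1, 7. Place at column 1.
Row 4: attacked by (1,8)→{5,8}; (2,3)→{1,3,5}; (3,1)→{1,2}; (5,2)→{1,2,3}; (6,5)→{3,5,7}; (8,4)→{4,8}. Safe: 6. Place at column 6.
Row 7: attacked by (1,8)→{2,8}; (2,3)→{3,8}; (3,1)→{1,5}; (4,6)→{3,6}; (5,2)→{2,4}; (6,5)→{4,5,6}; (8,4)→{3,4,5}. Safe: 7. Place at column 7.
Columns [8, 3, 1, 6, 2, 5, 7, 4], r−c [-7, -1, 2, -2, 3, 1, 0, 4], r+c [9, 5, 4, 10, 7, 11, 14, 12] are all distinct, so no two queens attack.

(1,8) (2,3) (3,1) (4,6) (5,2) (6,5) (7,7) (8,4)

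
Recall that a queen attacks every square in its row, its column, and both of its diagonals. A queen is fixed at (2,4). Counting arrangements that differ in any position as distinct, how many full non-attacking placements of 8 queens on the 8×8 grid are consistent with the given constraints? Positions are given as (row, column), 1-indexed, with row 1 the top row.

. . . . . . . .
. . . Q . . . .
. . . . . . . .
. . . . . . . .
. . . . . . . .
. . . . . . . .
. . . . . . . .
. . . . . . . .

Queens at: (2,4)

8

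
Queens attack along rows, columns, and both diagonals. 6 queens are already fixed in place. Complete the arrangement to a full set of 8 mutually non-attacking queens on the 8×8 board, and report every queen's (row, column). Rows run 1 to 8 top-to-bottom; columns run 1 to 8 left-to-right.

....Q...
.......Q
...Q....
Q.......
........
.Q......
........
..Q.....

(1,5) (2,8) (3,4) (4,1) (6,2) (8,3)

Row 5: attacked by (1,5)→{1,5}; (2,8)→{5,8}; (3,4)→{2,4,6}; (4,1)→{1,2}; (6,2)→{1,2,3}; (8,3)→{3,6}. Safe: 7. Place at column 7.
Row 7: attacked by (1,5)→{5}; (2,8)→{3,8}; (3,4)→{4,8}; (4,1)→{1,4}; (5,7)→{5,7}; (6,2)→{1,2,3}; (8,3)→{2,3,4}. Safe: 6. Place at column 6.
Columns [5, 8, 4, 1, 7, 2, 6, 3], r−c [-4, -6, -1, 3, -2, 4, 1, 5], r+c [6, 10, 7, 5, 12, 8, 13, 11] are all distinct, so no two queens attack.

(1,5) (2,8) (3,4) (4,1) (5,7) (6,2) (7,6) (8,3)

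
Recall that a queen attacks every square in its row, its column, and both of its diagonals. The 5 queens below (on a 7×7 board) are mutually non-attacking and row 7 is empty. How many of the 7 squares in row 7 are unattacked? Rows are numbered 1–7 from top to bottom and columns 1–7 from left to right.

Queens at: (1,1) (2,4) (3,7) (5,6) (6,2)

1

(1,1) attacks row 7 at column 1 and diagonals 7.
(2,4) attacks row 7 at column 4.
(3,7) attacks row 7 at column 7 and diagonals 3.
(5,6) attacks row 7 at column 6 and diagonals 4.
(6,2) attacks row 7 at column 2 and diagonals 1, 3.
Attacked columns: {1, 2, 3, 4, 6, 7}. Safe: {5}.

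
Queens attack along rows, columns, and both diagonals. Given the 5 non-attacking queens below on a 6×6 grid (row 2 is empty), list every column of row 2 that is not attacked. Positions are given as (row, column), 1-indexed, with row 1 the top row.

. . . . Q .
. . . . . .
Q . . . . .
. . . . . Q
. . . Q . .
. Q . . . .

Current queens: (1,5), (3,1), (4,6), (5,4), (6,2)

(1,5) attacks row 2 at column 5 and diagonals 4, 6.
(3,1) attacks row 2 at column 1 and diagonals 2.
(4,6) attacks row 2 at column 6 and diagonals 4.
(5,4) attacks row 2 at column 4 and diagonals 1.
(6,2) attacks row 2 at column 2 and diagonals 6.
Attacked columns: {1, 2, 4, 5, 6}. Safe: {3}.

columns 3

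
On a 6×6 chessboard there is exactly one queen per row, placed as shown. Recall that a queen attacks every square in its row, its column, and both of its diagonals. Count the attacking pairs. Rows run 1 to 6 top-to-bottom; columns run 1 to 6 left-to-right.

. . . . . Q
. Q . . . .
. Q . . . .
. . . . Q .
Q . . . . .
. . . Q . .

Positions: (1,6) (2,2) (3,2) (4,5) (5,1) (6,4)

Same column: (2,2)–(3,2) (column 2).
Total attacking pairs: 1.

1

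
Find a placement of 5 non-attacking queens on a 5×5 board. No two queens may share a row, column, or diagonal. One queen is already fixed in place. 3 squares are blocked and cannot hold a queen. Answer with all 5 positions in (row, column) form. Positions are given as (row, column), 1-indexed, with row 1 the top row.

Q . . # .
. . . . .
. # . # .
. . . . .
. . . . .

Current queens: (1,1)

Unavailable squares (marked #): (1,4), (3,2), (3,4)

(1,1) (2,3) (3,5) (4,2) (5,4)

Row 2: attacked by (1,1)→{1,2}. Safe: 3, 4, 5. Place at column 3.
Row 3: attacked by (1,1)→{1,3}; (2,3)→{2,3,4}. Blocked: 2,4. Safe: 5. Place at column 5.
Row 4: attacked by (1,1)→{1,4}; (2,3)→{1,3,5}; (3,5)→{4,5}. Safe: 2. Place at column 2.
Row 5: attacked by (1,1)→{1,5}; (2,3)→{3}; (3,5)→{3,5}; (4,2)→{1,2,3}. Safe: 4. Place at column 4.
Columns [1, 3, 5, 2, 4], r−c [0, -1, -2, 2, 1], r+c [2, 5, 8, 6, 9] are all distinct, so no two queens attack.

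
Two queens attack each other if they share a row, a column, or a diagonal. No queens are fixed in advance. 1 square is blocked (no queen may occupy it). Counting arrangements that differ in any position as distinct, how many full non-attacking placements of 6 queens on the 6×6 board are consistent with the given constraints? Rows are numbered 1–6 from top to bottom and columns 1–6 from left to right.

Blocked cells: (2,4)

3

Branch on row 1: col 1 → 0; col 2 → 0; col 3 → 1; col 4 → 1; col 5 → 1; col 6 → 0.
Sum: 0 + 0 + 1 + 1 + 1 + 0 = 3.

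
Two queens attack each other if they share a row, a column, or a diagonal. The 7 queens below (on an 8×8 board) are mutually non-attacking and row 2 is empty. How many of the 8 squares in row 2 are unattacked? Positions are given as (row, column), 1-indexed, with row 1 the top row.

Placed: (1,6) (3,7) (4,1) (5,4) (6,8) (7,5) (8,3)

1

(1,6) attacks row 2 at column 6 and diagonals 5, 7.
(3,7) attacks row 2 at column 7 and diagonals 6, 8.
(4,1) attacks row 2 at column 1 and diagonals 3.
(5,4) attacks row 2 at column 4 and diagonals 1, 7.
(6,8) attacks row 2 at column 8 and diagonals 4.
(7,5) attacks row 2 at column 5.
(8,3) attacks row 2 at column 3.
Attacked columns: {1, 3, 4, 5, 6, 7, 8}. Safe: {2}.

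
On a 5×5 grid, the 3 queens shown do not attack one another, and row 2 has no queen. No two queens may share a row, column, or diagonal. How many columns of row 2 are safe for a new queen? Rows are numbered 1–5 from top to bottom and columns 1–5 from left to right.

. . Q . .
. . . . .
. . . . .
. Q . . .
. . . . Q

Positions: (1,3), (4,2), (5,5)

1

(1,3) attacks row 2 at column 3 and diagonals 2, 4.
(4,2) attacks row 2 at column 2 and diagonals 4.
(5,5) attacks row 2 at column 5 and diagonals 2.
Attacked columns: {2, 3, 4, 5}. Safe: {1}.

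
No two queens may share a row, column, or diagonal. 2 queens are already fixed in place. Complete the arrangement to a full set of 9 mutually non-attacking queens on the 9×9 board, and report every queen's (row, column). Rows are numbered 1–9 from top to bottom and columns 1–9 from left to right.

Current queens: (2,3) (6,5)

Row 1: attacked by (2,3)→{2,3,4}; (6,5)→{5}. Safe: 1, 6, 7, 8, 9. Place at column 6.
Row 3: attacked by (1,6)→{4,6,8}; (2,3)→{2,3,4}; (6,5)→{2,5,8}. Safe: 1, 7, 9. Place at column 7.
Row 4: attacked by (1,6)→{3,6,9}; (2,3)→{1,3,5}; (3,7)→{6,7,8}; (6,5)→{3,5,7}. Safe: 2, 4. Place at column 2.
Row 5: attacked by (1,6)→{2,6}; (2,3)→{3,6}; (3,7)→{5,7,9}; (4,2)→{1,2,3}; (6,5)→{4,5,6}. Safe: 8. Place at column 8.
Row 7: attacked by (1,6)→{6}; (2,3)→{3,8}; (3,7)→{3,7}; (4,2)→{2,5}; (5,8)→{6,8}; (6,5)→{4,5,6}. Safe: 1, 9. Place at column 1.
Row 8: attacked by (1,6)→{6}; (2,3)→{3,9}; (3,7)→{2,7}; (4,2)→{2,6}; (5,8)→{5,8}; (6,5)→{3,5,7}; (7,1)→{1,2}. Safe: 4. Place at column 4.
Row 9: attacked by (1,6)→{6}; (2,3)→{3}; (3,7)→{1,7}; (4,2)→{2,7}; (5,8)→{4,8}; (6,5)→{2,5,8}; (7,1)→{1,3}; (8,4)→{3,4,5}. Safe: 9. Place at column 9.
Columns [6, 3, 7, 2, 8, 5, 1, 4, 9], r−c [-5, -1, -4, 2, -3, 1, 6, 4, 0], r+c [7, 5, 10, 6, 13, 11, 8, 12, 18] are all distinct, so no two queens attack.

(1,6) (2,3) (3,7) (4,2) (5,8) (6,5) (7,1) (8,4) (9,9)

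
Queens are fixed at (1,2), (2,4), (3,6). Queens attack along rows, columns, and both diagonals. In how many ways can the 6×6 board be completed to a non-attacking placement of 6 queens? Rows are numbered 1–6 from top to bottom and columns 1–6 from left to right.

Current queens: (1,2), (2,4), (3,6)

1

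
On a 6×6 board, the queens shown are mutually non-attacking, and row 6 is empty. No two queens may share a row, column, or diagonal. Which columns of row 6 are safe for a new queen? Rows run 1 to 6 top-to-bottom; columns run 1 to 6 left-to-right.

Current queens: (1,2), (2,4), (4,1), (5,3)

(1,2) attacks row 6 at column 2.
(2,4) attacks row 6 at column 4.
(4,1) attacks row 6 at column 1 and diagonals 3.
(5,3) attacks row 6 at column 3 and diagonals 2, 4.
Attacked columns: {1, 2, 3, 4}. Safe: {5, 6}.

columns 5, 6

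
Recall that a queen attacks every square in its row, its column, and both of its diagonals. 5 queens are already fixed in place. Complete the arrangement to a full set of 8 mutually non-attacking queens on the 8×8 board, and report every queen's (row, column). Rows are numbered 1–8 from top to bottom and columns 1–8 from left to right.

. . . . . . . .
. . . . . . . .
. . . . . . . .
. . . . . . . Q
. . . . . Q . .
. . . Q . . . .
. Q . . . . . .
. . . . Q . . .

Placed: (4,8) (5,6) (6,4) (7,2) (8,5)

(1,7) (2,1) (3,3) (4,8) (5,6) (6,4) (7,2) (8,5)

Row 1: attacked by (4,8)→{5,8}; (5,6)→{2,6}; (6,4)→{4}; (7,2)→{2,8}; (8,5)→{5}. Safe: 1, 3, 7. Place at column 7.
Row 2: attacked by (1,7)→{6,7,8}; (4,8)→{6,8}; (5,6)→{3,6}; (6,4)→{4,8}; (7,2)→{2,7}; (8,5)→{5}. Safe: 1. Place at column 1.
Row 3: attacked by (1,7)→{5,7}; (2,1)→{1,2}; (4,8)→{7,8}; (5,6)→{4,6,8}; (6,4)→{1,4,7}; (7,2)→{2,6}; (8,5)→{5}. Safe: 3. Place at column 3.
Columns [7, 1, 3, 8, 6, 4, 2, 5], r−c [-6, 1, 0, -4, -1, 2, 5, 3], r+c [8, 3, 6, 12, 11, 10, 9, 13] are all distinct, so no two queens attack.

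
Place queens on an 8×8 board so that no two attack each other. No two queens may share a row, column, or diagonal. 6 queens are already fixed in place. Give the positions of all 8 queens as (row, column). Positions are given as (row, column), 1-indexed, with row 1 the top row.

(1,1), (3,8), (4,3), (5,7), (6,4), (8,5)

(1,1) (2,6) (3,8) (4,3) (5,7) (6,4) (7,2) (8,5)

Row 2: attacked by (1,1)→{1,2}; (3,8)→{7,8}; (4,3)→{1,3,5}; (5,7)→{4,7}; (6,4)→{4,8}; (8,5)→{5}. Safe: 6. Place at column 6.
Row 7: attacked by (1,1)→{1,7}; (2,6)→{1,6}; (3,8)→{4,8}; (4,3)→{3,6}; (5,7)→{5,7}; (6,4)→{3,4,5}; (8,5)→{4,5,6}. Safe: 2. Place at column 2.
Columns [1, 6, 8, 3, 7, 4, 2, 5], r−c [0, -4, -5, 1, -2, 2, 5, 3], r+c [2, 8, 11, 7, 12, 10, 9, 13] are all distinct, so no two queens attack.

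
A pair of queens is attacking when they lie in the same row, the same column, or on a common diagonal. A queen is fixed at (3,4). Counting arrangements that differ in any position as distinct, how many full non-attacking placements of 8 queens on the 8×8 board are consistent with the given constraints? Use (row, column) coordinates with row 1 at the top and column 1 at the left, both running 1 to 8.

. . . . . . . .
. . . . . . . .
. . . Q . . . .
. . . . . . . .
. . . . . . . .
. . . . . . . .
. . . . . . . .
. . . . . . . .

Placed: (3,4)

Branch on row 1: col 1 → 1; col 3 → 3; col 5 → 6; col 7 → 1; col 8 → 1.
Sum: 1 + 3 + 6 + 1 + 1 = 12.

12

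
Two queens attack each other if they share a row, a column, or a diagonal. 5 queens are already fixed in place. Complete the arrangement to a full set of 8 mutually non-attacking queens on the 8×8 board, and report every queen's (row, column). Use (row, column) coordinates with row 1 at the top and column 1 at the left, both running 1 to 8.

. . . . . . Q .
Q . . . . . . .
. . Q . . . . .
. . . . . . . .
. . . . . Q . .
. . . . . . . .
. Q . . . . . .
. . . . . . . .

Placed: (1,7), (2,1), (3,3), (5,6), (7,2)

(1,7) (2,1) (3,3) (4,8) (5,6) (6,4) (7,2) (8,5)

Row 4: attacked by (1,7)→{4,7}; (2,1)→{1,3}; (3,3)→{2,3,4}; (5,6)→{5,6,7}; (7,2)→{2,5}. Safe: 8. Place at column 8.
Row 6: attacked by (1,7)→{2,7}; (2,1)→{1,5}; (3,3)→{3,6}; (4,8)→{6,8}; (5,6)→{5,6,7}; (7,2)→{1,2,3}. Safe: 4. Place at column 4.
Row 8: attacked by (1,7)→{7}; (2,1)→{1,7}; (3,3)→{3,8}; (4,8)→{4,8}; (5,6)→{3,6}; (6,4)→{2,4,6}; (7,2)→{1,2,3}. Safe: 5. Place at column 5.
Columns [7, 1, 3, 8, 6, 4, 2, 5], r−c [-6, 1, 0, -4, -1, 2, 5, 3], r+c [8, 3, 6, 12, 11, 10, 9, 13] are all distinct, so no two queens attack.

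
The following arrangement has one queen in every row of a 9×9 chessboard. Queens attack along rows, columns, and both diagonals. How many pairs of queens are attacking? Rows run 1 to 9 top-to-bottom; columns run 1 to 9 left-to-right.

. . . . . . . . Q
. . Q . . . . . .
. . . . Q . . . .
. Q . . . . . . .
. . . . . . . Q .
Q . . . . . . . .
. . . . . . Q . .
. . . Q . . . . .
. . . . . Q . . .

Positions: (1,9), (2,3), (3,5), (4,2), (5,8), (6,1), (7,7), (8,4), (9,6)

0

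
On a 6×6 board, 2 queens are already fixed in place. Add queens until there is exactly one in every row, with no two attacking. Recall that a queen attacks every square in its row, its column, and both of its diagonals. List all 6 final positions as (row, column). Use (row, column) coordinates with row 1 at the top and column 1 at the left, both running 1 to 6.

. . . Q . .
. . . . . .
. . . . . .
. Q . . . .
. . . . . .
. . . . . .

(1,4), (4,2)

Row 2: attacked by (1,4)→{3,4,5}; (4,2)→{2,4}. Safe: 1, 6. Place at column 1.
Row 3: attacked by (1,4)→{2,4,6}; (2,1)→{1,2}; (4,2)→{1,2,3}. Safe: 5. Place at column 5.
Row 5: attacked by (1,4)→{4}; (2,1)→{1,4}; (3,5)→{3,5}; (4,2)→{1,2,3}. Safe: 6. Place at column 6.
Row 6: attacked by (1,4)→{4}; (2,1)→{1,5}; (3,5)→{2,5}; (4,2)→{2,4}; (5,6)→{5,6}. Safe: 3. Place at column 3.
Columns [4, 1, 5, 2, 6, 3], r−c [-3, 1, -2, 2, -1, 3], r+c [5, 3, 8, 6, 11, 9] are all distinct, so no two queens attack.

(1,4) (2,1) (3,5) (4,2) (5,6) (6,3)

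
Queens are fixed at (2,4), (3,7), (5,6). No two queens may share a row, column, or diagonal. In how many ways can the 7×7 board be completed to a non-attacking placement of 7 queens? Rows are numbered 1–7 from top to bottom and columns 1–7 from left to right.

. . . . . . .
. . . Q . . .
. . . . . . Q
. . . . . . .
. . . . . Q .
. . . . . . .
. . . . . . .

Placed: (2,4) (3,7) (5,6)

Branch on row 1: col 1 → 1.
Sum: 1 = 1.

1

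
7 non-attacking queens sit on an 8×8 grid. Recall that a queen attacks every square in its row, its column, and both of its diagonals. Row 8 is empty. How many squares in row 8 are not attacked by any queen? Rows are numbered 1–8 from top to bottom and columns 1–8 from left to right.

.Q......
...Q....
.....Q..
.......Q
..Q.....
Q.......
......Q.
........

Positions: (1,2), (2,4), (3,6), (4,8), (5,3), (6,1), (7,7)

(1,2) attacks row 8 at column 2.
(2,4) attacks row 8 at column 4.
(3,6) attacks row 8 at column 6 and diagonals 1.
(4,8) attacks row 8 at column 8 and diagonals 4.
(5,3) attacks row 8 at column 3 and diagonals 6.
(6,1) attacks row 8 at column 1 and diagonals 3.
(7,7) attacks row 8 at column 7 and diagonals 6, 8.
Attacked columns: {1, 2, 3, 4, 6, 7, 8}. Safe: {5}.

1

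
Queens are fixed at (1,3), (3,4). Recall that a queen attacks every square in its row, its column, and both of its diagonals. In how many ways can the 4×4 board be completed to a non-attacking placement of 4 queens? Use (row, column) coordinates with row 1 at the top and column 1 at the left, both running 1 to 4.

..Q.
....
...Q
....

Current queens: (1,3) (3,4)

Branch on row 2: col 1 → 1.
Sum: 1 = 1.

1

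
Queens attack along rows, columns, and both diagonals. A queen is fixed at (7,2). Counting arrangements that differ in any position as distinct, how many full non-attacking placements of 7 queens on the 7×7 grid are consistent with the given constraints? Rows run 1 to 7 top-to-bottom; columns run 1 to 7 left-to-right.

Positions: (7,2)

7

Branch on row 1: col 1 → 0; col 3 → 0; col 4 → 1; col 5 → 1; col 6 → 4; col 7 → 1.
Sum: 0 + 0 + 1 + 1 + 4 + 1 = 7.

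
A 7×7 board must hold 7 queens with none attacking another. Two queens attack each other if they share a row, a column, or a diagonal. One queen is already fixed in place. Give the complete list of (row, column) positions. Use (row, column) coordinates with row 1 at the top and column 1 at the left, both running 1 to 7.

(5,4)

(1,6) (2,2) (3,5) (4,1) (5,4) (6,7) (7,3)

Row 1: attacked by (5,4)→{4}. Safe: 1, 2, 3, 5, 6, 7. Place at column 6.
Row 2: attacked by (1,6)→{5,6,7}; (5,4)→{1,4,7}. Safe: 2, 3. Place at column 2.
Row 3: attacked by (1,6)→{4,6}; (2,2)→{1,2,3}; (5,4)→{2,4,6}. Safe: 5, 7. Place at column 5.
Row 4: attacked by (1,6)→{3,6}; (2,2)→{2,4}; (3,5)→{4,5,6}; (5,4)→{3,4,5}. Safe: 1, 7. Place at column 1.
Row 6: attacked by (1,6)→{1,6}; (2,2)→{2,6}; (3,5)→{2,5}; (4,1)→{1,3}; (5,4)→{3,4,5}. Safe: 7. Place at column 7.
Row 7: attacked by (1,6)→{6}; (2,2)→{2,7}; (3,5)→{1,5}; (4,1)→{1,4}; (5,4)→{2,4,6}; (6,7)→{6,7}. Safe: 3. Place at column 3.
Columns [6, 2, 5, 1, 4, 7, 3], r−c [-5, 0, -2, 3, 1, -1, 4], r+c [7, 4, 8, 5, 9, 13, 10] are all distinct, so no two queens attack.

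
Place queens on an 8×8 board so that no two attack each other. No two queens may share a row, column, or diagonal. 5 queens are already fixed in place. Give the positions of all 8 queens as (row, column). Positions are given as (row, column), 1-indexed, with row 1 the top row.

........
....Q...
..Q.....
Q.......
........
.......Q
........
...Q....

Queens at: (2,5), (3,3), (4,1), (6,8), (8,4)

Row 1: attacked by (2,5)→{4,5,6}; (3,3)→{1,3,5}; (4,1)→{1,4}; (6,8)→{3,8}; (8,4)→{4}. Safe: 2, 7. Place at column 7.
Row 5: attacked by (1,7)→{3,7}; (2,5)→{2,5,8}; (3,3)→{1,3,5}; (4,1)→{1,2}; (6,8)→{7,8}; (8,4)→{1,4,7}. Safe: 6. Place at column 6.
Row 7: attacked by (1,7)→{1,7}; (2,5)→{5}; (3,3)→{3,7}; (4,1)→{1,4}; (5,6)→{4,6,8}; (6,8)→{7,8}; (8,4)→{3,4,5}. Safe: 2. Place at column 2.
Columns [7, 5, 3, 1, 6, 8, 2, 4], r−c [-6, -3, 0, 3, -1, -2, 5, 4], r+c [8, 7, 6, 5, 11, 14, 9, 12] are all distinct, so no two queens attack.

(1,7) (2,5) (3,3) (4,1) (5,6) (6,8) (7,2) (8,4)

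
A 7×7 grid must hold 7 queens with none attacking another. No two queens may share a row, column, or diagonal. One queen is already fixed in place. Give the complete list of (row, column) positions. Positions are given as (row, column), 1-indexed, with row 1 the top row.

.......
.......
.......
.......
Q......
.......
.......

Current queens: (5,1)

(1,7) (2,2) (3,4) (4,6) (5,1) (6,3) (7,5)

Row 1: attacked by (5,1)→{1,5}. Safe: 2, 3, 4, 6, 7. Place at column 7.
Row 2: attacked by (1,7)→{6,7}; (5,1)→{1,4}. Safe: 2, 3, 5. Place at column 2.
Row 3: attacked by (1,7)→{5,7}; (2,2)→{1,2,3}; (5,1)→{1,3}. Safe: 4, 6. Place at column 4.
Row 4: attacked by (1,7)→{4,7}; (2,2)→{2,4}; (3,4)→{3,4,5}; (5,1)→{1,2}. Safe: 6. Place at column 6.
Row 6: attacked by (1,7)→{2,7}; (2,2)→{2,6}; (3,4)→{1,4,7}; (4,6)→{4,6}; (5,1)→{1,2}. Safe: 3, 5. Place at column 3.
Row 7: attacked by (1,7)→{1,7}; (2,2)→{2,7}; (3,4)→{4}; (4,6)→{3,6}; (5,1)→{1,3}; (6,3)→{2,3,4}. Safe: 5. Place at column 5.
Columns [7, 2, 4, 6, 1, 3, 5], r−c [-6, 0, -1, -2, 4, 3, 2], r+c [8, 4, 7, 10, 6, 9, 12] are all distinct, so no two queens attack.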